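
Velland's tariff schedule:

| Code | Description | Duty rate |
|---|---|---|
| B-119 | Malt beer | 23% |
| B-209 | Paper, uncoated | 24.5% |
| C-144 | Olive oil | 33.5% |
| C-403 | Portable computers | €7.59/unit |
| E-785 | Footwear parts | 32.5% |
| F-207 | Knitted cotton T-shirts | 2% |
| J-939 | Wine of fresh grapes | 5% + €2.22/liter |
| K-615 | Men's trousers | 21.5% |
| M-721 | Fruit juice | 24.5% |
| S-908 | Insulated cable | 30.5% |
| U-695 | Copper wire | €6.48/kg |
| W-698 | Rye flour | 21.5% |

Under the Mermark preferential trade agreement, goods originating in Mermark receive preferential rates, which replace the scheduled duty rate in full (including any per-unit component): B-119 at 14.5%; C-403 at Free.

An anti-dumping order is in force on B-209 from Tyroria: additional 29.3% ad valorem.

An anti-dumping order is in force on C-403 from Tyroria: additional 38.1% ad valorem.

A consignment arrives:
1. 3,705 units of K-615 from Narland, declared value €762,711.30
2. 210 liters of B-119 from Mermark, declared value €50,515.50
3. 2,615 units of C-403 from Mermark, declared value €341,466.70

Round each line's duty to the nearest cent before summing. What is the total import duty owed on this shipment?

Line 1 (K-615, Narland, 3,705 units, €762,711.30):
Base rate for K-615 is 21.5%.
Duty = €762,711.30 × 21.5% = €163,982.93.
Line 2 (B-119, Mermark, 210 liters, €50,515.50):
Base rate for B-119 is 23%.
Origin Mermark qualifies under the Velland–Mermark agreement and B-119 is covered: preferential rate 14.5% applies instead.
Duty = €50,515.50 × 14.5% = €7,324.75.
Line 3 (C-403, Mermark, 2,615 units, €341,466.70):
Base rate for C-403 is €7.59/unit.
Origin Mermark qualifies under the Velland–Mermark agreement and C-403 is covered: preferential rate Free applies instead.
The additional-duty order on C-403 targets Tyroria, not Mermark; it does not apply.
Duty = €341,466.70 × 0% = €0.00.
Total = €163,982.93 + €7,324.75 + €0.00 = €171,307.68.

€171,307.68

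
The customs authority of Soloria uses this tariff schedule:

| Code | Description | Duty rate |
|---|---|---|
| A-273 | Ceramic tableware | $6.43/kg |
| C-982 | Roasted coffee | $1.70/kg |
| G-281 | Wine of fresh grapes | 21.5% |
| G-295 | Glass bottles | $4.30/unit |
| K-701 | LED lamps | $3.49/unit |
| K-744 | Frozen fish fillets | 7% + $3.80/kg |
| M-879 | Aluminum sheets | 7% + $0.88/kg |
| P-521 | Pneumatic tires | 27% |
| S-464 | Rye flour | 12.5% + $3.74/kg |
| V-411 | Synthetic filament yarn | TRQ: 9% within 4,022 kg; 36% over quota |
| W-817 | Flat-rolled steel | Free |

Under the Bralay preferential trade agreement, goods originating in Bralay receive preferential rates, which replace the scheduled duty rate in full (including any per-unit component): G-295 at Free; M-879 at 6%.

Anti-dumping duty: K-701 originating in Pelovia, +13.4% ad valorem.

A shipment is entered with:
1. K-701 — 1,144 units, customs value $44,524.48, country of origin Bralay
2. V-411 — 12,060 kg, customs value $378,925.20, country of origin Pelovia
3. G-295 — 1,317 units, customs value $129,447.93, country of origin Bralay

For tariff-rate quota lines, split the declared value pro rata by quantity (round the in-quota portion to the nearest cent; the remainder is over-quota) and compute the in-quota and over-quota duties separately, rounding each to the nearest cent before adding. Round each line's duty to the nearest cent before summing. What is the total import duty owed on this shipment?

$106,285.40

Line 1 (K-701, Bralay, 1,144 units, $44,524.48):
Base rate for K-701 is $3.49/unit.
Origin Bralay is the FTA partner but K-701 is not on the preference list; base rate stands.
The additional-duty order on K-701 targets Pelovia, not Bralay; it does not apply.
Duty = 1,144 × $3.49 = $3,992.56.
Line 2 (V-411, Pelovia, 12,060 kg, $378,925.20):
Code V-411 is under a tariff-rate quota (threshold 4,022 kg). In-quota: 4,022 kg at 9%; over-quota: 8,038 kg at 36%.
Pro-rata value split: in-quota = $378,925.20 × 4,022/12,060 = $126,371.24; over-quota = $378,925.20 − $126,371.24 = $252,553.96.
In-quota duty = $126,371.24 × 9% = $11,373.41. Over-quota duty = $252,553.96 × 36% = $90,919.43.
Line duty = $11,373.41 + $90,919.43 = $102,292.84.
Line 3 (G-295, Bralay, 1,317 units, $129,447.93):
Base rate for G-295 is $4.30/unit.
Origin Bralay qualifies under the Soloria–Bralay agreement and G-295 is covered: preferential rate Free applies instead.
Duty = $129,447.93 × 0% = $0.00.
Total = $3,992.56 + $102,292.84 + $0.00 = $106,285.40.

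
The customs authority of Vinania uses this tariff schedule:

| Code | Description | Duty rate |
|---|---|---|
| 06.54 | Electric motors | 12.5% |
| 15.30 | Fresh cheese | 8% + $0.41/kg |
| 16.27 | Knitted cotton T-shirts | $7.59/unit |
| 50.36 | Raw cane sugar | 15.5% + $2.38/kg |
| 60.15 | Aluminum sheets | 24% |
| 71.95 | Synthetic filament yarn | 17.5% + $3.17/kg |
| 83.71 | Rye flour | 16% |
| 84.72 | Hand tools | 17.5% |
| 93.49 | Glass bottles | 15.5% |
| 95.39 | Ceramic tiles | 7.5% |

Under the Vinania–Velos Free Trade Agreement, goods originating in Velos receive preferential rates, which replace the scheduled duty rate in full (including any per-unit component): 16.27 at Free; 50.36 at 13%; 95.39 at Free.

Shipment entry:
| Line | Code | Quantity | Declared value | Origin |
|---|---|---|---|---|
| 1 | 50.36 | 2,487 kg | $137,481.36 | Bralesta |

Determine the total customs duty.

$27,228.67

Line 1 (50.36, Bralesta, 2,487 kg, $137,481.36):
Base rate for 50.36 is 15.5% + $2.38/kg.
50.36 has an FTA preferential rate, but origin Bralesta is not Velos; base rate stands.
Duty = $137,481.36 × 15.5% + 2,487 × $2.38 = $27,228.67.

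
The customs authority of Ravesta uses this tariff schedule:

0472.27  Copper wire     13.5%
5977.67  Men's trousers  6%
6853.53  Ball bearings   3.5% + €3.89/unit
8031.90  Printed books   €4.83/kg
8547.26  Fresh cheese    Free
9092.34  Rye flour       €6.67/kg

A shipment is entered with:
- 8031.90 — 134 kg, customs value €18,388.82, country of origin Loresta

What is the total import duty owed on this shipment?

Line 1 (8031.90, Loresta, 134 kg, €18,388.82):
Base rate for 8031.90 is €4.83/kg.
Duty = 134 × €4.83 = €647.22.

€647.22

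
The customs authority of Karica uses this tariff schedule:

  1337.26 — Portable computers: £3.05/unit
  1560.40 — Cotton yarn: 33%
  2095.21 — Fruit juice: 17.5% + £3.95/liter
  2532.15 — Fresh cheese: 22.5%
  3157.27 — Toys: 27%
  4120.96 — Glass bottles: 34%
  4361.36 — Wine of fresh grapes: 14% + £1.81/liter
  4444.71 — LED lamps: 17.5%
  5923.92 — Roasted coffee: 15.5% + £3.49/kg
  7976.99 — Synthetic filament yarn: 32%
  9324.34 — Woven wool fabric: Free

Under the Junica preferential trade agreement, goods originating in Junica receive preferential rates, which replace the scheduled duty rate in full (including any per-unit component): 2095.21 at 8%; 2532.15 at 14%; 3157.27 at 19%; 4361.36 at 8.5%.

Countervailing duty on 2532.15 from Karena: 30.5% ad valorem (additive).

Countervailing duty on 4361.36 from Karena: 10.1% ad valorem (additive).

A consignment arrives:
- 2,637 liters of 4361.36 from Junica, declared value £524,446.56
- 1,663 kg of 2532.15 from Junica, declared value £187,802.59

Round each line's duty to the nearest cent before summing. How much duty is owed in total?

£70,870.32

Line 1 (4361.36, Junica, 2,637 liters, £524,446.56):
Base rate for 4361.36 is 14% + £1.81/liter.
Origin Junica qualifies under the Karica–Junica agreement and 4361.36 is covered: preferential rate 8.5% applies instead.
The additional-duty order on 4361.36 targets Karena, not Junica; it does not apply.
Duty = £524,446.56 × 8.5% = £44,577.96.
Line 2 (2532.15, Junica, 1,663 kg, £187,802.59):
Base rate for 2532.15 is 22.5%.
Origin Junica qualifies under the Karica–Junica agreement and 2532.15 is covered: preferential rate 14% applies instead.
The additional-duty order on 2532.15 targets Karena, not Junica; it does not apply.
Duty = £187,802.59 × 14% = £26,292.36.
Total = £44,577.96 + £26,292.36 = £70,870.32.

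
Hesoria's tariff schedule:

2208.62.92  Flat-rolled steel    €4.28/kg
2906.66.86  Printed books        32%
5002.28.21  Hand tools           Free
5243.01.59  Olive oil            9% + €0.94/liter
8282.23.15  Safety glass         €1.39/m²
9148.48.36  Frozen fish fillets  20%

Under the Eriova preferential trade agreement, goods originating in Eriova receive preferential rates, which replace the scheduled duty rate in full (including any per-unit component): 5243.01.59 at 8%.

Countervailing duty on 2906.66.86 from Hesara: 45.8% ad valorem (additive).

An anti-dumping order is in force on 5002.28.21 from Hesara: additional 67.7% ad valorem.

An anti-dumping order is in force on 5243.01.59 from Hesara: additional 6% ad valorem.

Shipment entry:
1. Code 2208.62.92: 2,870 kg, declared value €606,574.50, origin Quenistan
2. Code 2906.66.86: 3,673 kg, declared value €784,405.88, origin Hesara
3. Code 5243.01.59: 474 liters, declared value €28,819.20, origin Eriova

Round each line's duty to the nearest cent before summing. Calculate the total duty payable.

Line 1 (2208.62.92, Quenistan, 2,870 kg, €606,574.50):
Base rate for 2208.62.92 is €4.28/kg.
Duty = 2,870 × €4.28 = €12,283.60.
Line 2 (2906.66.86, Hesara, 3,673 kg, €784,405.88):
Base rate for 2906.66.86 is 32%.
Additional duty on 2906.66.86 from Hesara: +45.8%. Applied ad valorem rate: 32% + 45.8% = 77.8%.
Duty = €784,405.88 × 77.8% = €610,267.77.
Line 3 (5243.01.59, Eriova, 474 liters, €28,819.20):
Base rate for 5243.01.59 is 9% + €0.94/liter.
Origin Eriova qualifies under the Hesoria–Eriova agreement and 5243.01.59 is covered: preferential rate 8% applies instead.
The additional-duty order on 5243.01.59 targets Hesara, not Eriova; it does not apply.
Duty = €28,819.20 × 8% = €2,305.54.
Total = €12,283.60 + €610,267.77 + €2,305.54 = €624,856.91.

€624,856.91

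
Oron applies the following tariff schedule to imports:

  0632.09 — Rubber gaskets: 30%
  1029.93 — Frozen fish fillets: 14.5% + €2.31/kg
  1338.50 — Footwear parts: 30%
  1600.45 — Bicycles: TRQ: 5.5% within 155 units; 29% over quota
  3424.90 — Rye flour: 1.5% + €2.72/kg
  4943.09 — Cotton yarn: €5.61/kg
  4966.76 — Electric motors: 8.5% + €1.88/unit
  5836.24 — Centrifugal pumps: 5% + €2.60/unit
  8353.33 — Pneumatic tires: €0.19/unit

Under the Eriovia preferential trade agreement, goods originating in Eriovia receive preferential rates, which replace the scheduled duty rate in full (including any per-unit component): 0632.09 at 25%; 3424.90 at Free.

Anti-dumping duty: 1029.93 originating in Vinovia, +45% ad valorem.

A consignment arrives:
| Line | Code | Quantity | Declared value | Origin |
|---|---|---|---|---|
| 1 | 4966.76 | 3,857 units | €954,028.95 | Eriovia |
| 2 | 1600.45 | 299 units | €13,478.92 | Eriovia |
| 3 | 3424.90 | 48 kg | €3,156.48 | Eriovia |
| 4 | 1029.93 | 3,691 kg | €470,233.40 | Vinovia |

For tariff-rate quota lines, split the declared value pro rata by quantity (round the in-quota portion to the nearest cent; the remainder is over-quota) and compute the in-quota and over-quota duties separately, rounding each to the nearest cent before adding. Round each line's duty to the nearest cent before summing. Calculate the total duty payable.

€378,925.55

Line 1 (4966.76, Eriovia, 3,857 units, €954,028.95):
Base rate for 4966.76 is 8.5% + €1.88/unit.
Origin Eriovia is the FTA partner but 4966.76 is not on the preference list; base rate stands.
Duty = €954,028.95 × 8.5% + 3,857 × €1.88 = €88,343.62.
Line 2 (1600.45, Eriovia, 299 units, €13,478.92):
Code 1600.45 is under a tariff-rate quota (threshold 155 units). In-quota: 155 units at 5.5%; over-quota: 144 units at 29%.
Pro-rata value split: in-quota = €13,478.92 × 155/299 = €6,987.40; over-quota = €13,478.92 − €6,987.40 = €6,491.52.
In-quota duty = €6,987.40 × 5.5% = €384.31. Over-quota duty = €6,491.52 × 29% = €1,882.54.
Line duty = €384.31 + €1,882.54 = €2,266.85.
Line 3 (3424.90, Eriovia, 48 kg, €3,156.48):
Base rate for 3424.90 is 1.5% + €2.72/kg.
Origin Eriovia qualifies under the Oron–Eriovia agreement and 3424.90 is covered: preferential rate Free applies instead.
Duty = €3,156.48 × 0% = €0.00.
Line 4 (1029.93, Vinovia, 3,691 kg, €470,233.40):
Base rate for 1029.93 is 14.5% + €2.31/kg.
Additional duty on 1029.93 from Vinovia: +45%. Applied ad valorem rate: 14.5% + 45% = 59.5%.
Duty = €470,233.40 × 59.5% + 3,691 × €2.31 = €288,315.08.
Total = €88,343.62 + €2,266.85 + €0.00 + €288,315.08 = €378,925.55.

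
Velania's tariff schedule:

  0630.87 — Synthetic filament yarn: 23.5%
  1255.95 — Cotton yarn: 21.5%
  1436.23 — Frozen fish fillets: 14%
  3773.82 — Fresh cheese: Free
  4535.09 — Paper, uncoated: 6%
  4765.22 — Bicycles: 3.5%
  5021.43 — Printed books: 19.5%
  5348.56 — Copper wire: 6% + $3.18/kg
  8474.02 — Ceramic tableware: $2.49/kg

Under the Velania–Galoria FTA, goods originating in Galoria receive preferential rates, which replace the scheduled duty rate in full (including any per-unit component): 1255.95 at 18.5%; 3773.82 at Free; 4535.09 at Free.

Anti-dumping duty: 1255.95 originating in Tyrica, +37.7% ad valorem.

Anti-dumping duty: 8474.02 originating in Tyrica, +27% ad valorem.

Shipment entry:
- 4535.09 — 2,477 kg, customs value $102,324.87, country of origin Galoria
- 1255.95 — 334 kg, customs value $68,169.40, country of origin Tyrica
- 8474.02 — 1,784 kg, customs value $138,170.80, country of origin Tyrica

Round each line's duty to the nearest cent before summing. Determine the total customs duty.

$82,104.56

Line 1 (4535.09, Galoria, 2,477 kg, $102,324.87):
Base rate for 4535.09 is 6%.
Origin Galoria qualifies under the Velania–Galoria agreement and 4535.09 is covered: preferential rate Free applies instead.
Duty = $102,324.87 × 0% = $0.00.
Line 2 (1255.95, Tyrica, 334 kg, $68,169.40):
Base rate for 1255.95 is 21.5%.
1255.95 has an FTA preferential rate, but origin Tyrica is not Galoria; base rate stands.
Additional duty on 1255.95 from Tyrica: +37.7%. Applied ad valorem rate: 21.5% + 37.7% = 59.2%.
Duty = $68,169.40 × 59.2% = $40,356.28.
Line 3 (8474.02, Tyrica, 1,784 kg, $138,170.80):
Base rate for 8474.02 is $2.49/kg.
Additional duty on 8474.02 from Tyrica: +27% ad valorem. Applied ad valorem rate = 27%.
Duty = $138,170.80 × 27% + 1,784 × $2.49 = $41,748.28.
Total = $0.00 + $40,356.28 + $41,748.28 = $82,104.56.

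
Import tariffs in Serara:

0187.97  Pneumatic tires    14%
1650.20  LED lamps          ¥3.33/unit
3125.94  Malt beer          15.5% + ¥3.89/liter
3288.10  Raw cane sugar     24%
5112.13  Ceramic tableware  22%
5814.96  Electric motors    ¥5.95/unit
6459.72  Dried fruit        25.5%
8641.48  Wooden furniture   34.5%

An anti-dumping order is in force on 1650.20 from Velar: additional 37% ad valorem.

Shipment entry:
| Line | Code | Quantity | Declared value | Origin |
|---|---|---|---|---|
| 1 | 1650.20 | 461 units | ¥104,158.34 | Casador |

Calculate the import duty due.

¥1,535.13

Line 1 (1650.20, Casador, 461 units, ¥104,158.34):
Base rate for 1650.20 is ¥3.33/unit.
The additional-duty order on 1650.20 targets Velar, not Casador; it does not apply.
Duty = 461 × ¥3.33 = ¥1,535.13.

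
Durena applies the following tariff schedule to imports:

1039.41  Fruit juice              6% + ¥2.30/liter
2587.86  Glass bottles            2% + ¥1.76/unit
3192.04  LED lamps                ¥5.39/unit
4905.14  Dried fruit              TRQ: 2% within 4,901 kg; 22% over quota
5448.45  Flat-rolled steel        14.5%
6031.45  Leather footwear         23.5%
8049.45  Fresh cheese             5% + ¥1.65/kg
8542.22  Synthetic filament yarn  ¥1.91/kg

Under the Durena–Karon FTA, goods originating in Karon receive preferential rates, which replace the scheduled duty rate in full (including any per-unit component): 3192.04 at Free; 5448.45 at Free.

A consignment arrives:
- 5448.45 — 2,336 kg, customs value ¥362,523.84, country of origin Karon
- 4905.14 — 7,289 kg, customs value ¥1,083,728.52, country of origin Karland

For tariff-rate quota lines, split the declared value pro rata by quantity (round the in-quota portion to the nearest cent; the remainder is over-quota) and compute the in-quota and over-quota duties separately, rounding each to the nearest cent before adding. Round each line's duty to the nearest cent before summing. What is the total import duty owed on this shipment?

¥92,684.13

Line 1 (5448.45, Karon, 2,336 kg, ¥362,523.84):
Base rate for 5448.45 is 14.5%.
Origin Karon qualifies under the Durena–Karon agreement and 5448.45 is covered: preferential rate Free applies instead.
Duty = ¥362,523.84 × 0% = ¥0.00.
Line 2 (4905.14, Karland, 7,289 kg, ¥1,083,728.52):
Code 4905.14 is under a tariff-rate quota (threshold 4,901 kg). In-quota: 4,901 kg at 2%; over-quota: 2,388 kg at 22%.
Pro-rata value split: in-quota = ¥1,083,728.52 × 4,901/7,289 = ¥728,680.68; over-quota = ¥1,083,728.52 − ¥728,680.68 = ¥355,047.84.
In-quota duty = ¥728,680.68 × 2% = ¥14,573.61. Over-quota duty = ¥355,047.84 × 22% = ¥78,110.52.
Line duty = ¥14,573.61 + ¥78,110.52 = ¥92,684.13.
Total = ¥0.00 + ¥92,684.13 = ¥92,684.13.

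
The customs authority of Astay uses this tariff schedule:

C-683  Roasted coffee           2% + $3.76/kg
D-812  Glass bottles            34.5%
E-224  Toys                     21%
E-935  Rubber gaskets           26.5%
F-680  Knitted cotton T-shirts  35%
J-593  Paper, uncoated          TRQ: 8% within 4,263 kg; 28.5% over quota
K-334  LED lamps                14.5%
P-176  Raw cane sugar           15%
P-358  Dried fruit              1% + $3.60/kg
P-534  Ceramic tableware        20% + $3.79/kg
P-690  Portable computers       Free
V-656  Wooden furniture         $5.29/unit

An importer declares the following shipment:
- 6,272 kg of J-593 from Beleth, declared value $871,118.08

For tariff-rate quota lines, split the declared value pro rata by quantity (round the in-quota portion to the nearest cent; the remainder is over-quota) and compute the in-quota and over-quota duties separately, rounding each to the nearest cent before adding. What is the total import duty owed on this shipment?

$126,890.60

Line 1 (J-593, Beleth, 6,272 kg, $871,118.08):
Code J-593 is under a tariff-rate quota (threshold 4,263 kg). In-quota: 4,263 kg at 8%; over-quota: 2,009 kg at 28.5%.
Pro-rata value split: in-quota = $871,118.08 × 4,263/6,272 = $592,088.07; over-quota = $871,118.08 − $592,088.07 = $279,030.01.
In-quota duty = $592,088.07 × 8% = $47,367.05. Over-quota duty = $279,030.01 × 28.5% = $79,523.55.
Line duty = $47,367.05 + $79,523.55 = $126,890.60.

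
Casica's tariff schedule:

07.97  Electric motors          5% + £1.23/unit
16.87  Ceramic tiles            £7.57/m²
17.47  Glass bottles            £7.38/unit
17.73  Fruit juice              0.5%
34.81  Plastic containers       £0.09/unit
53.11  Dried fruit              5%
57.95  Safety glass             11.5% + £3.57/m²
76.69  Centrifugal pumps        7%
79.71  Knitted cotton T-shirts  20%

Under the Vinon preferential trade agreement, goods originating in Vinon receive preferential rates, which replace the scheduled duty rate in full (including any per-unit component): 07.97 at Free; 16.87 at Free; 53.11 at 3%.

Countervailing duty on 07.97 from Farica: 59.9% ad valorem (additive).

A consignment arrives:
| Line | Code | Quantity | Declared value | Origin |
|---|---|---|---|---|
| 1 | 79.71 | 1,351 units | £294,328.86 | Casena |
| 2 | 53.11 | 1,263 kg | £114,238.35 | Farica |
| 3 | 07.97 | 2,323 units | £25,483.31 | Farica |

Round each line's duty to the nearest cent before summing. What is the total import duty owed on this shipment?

Line 1 (79.71, Casena, 1,351 units, £294,328.86):
Base rate for 79.71 is 20%.
Duty = £294,328.86 × 20% = £58,865.77.
Line 2 (53.11, Farica, 1,263 kg, £114,238.35):
Base rate for 53.11 is 5%.
53.11 has an FTA preferential rate, but origin Farica is not Vinon; base rate stands.
Duty = £114,238.35 × 5% = £5,711.92.
Line 3 (07.97, Farica, 2,323 units, £25,483.31):
Base rate for 07.97 is 5% + £1.23/unit.
07.97 has an FTA preferential rate, but origin Farica is not Vinon; base rate stands.
Additional duty on 07.97 from Farica: +59.9%. Applied ad valorem rate: 5% + 59.9% = 64.9%.
Duty = £25,483.31 × 64.9% + 2,323 × £1.23 = £19,395.96.
Total = £58,865.77 + £5,711.92 + £19,395.96 = £83,973.65.

£83,973.65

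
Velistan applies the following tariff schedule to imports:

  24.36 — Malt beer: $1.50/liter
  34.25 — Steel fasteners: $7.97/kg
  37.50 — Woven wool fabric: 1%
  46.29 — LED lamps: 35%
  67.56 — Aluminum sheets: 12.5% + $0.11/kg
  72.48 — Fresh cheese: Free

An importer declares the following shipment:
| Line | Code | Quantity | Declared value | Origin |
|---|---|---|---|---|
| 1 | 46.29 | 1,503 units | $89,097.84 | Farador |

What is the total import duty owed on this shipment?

Line 1 (46.29, Farador, 1,503 units, $89,097.84):
Base rate for 46.29 is 35%.
Duty = $89,097.84 × 35% = $31,184.24.

$31,184.24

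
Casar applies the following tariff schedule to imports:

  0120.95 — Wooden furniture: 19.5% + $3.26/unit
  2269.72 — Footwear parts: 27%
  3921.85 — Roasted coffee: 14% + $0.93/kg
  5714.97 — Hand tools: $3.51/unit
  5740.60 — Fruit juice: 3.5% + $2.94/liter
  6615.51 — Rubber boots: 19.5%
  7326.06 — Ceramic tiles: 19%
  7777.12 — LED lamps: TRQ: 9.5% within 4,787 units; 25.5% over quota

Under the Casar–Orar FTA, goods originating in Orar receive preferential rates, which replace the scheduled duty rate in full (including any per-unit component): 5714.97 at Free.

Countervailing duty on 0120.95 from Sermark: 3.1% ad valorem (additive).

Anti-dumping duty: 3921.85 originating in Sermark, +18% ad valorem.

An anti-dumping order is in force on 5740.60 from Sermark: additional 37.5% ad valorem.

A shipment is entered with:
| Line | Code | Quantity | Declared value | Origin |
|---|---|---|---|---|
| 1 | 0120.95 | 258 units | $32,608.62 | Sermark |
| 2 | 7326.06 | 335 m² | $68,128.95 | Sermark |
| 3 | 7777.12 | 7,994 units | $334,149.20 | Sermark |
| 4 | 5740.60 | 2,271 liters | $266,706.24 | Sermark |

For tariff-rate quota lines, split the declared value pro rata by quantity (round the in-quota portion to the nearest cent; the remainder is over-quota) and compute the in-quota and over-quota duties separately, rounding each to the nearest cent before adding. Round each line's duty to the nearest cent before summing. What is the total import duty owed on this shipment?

$190,374.02

Line 1 (0120.95, Sermark, 258 units, $32,608.62):
Base rate for 0120.95 is 19.5% + $3.26/unit.
Additional duty on 0120.95 from Sermark: +3.1%. Applied ad valorem rate: 19.5% + 3.1% = 22.6%.
Duty = $32,608.62 × 22.6% + 258 × $3.26 = $8,210.63.
Line 2 (7326.06, Sermark, 335 m², $68,128.95):
Base rate for 7326.06 is 19%.
Duty = $68,128.95 × 19% = $12,944.50.
Line 3 (7777.12, Sermark, 7,994 units, $334,149.20):
Code 7777.12 is under a tariff-rate quota (threshold 4,787 units). In-quota: 4,787 units at 9.5%; over-quota: 3,207 units at 25.5%.
Pro-rata value split: in-quota = $334,149.20 × 4,787/7,994 = $200,096.60; over-quota = $334,149.20 − $200,096.60 = $134,052.60.
In-quota duty = $200,096.60 × 9.5% = $19,009.18. Over-quota duty = $134,052.60 × 25.5% = $34,183.41.
Line duty = $19,009.18 + $34,183.41 = $53,192.59.
Line 4 (5740.60, Sermark, 2,271 liters, $266,706.24):
Base rate for 5740.60 is 3.5% + $2.94/liter.
Additional duty on 5740.60 from Sermark: +37.5%. Applied ad valorem rate: 3.5% + 37.5% = 41%.
Duty = $266,706.24 × 41% + 2,271 × $2.94 = $116,026.30.
Total = $8,210.63 + $12,944.50 + $53,192.59 + $116,026.30 = $190,374.02.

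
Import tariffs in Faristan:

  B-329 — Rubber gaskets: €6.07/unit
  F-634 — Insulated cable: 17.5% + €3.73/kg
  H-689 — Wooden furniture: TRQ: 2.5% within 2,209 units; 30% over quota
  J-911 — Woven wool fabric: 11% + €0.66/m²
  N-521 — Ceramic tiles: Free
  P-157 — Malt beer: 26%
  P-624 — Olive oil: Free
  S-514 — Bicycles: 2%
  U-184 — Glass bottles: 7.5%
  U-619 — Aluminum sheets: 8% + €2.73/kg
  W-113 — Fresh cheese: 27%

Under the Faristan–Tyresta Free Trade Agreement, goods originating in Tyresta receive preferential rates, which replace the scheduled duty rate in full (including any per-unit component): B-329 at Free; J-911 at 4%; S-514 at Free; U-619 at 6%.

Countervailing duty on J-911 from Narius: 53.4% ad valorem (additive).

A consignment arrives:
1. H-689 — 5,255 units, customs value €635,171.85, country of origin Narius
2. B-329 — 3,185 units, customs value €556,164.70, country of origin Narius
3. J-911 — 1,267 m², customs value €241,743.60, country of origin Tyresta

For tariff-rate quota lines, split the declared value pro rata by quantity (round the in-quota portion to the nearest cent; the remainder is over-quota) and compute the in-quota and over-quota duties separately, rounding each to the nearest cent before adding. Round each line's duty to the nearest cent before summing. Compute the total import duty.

€146,128.75

Line 1 (H-689, Narius, 5,255 units, €635,171.85):
Code H-689 is under a tariff-rate quota (threshold 2,209 units). In-quota: 2,209 units at 2.5%; over-quota: 3,046 units at 30%.
Pro-rata value split: in-quota = €635,171.85 × 2,209/5,255 = €267,001.83; over-quota = €635,171.85 − €267,001.83 = €368,170.02.
In-quota duty = €267,001.83 × 2.5% = €6,675.05. Over-quota duty = €368,170.02 × 30% = €110,451.01.
Line duty = €6,675.05 + €110,451.01 = €117,126.06.
Line 2 (B-329, Narius, 3,185 units, €556,164.70):
Base rate for B-329 is €6.07/unit.
B-329 has an FTA preferential rate, but origin Narius is not Tyresta; base rate stands.
Duty = 3,185 × €6.07 = €19,332.95.
Line 3 (J-911, Tyresta, 1,267 m², €241,743.60):
Base rate for J-911 is 11% + €0.66/m².
Origin Tyresta qualifies under the Faristan–Tyresta agreement and J-911 is covered: preferential rate 4% applies instead.
The additional-duty order on J-911 targets Narius, not Tyresta; it does not apply.
Duty = €241,743.60 × 4% = €9,669.74.
Total = €117,126.06 + €19,332.95 + €9,669.74 = €146,128.75.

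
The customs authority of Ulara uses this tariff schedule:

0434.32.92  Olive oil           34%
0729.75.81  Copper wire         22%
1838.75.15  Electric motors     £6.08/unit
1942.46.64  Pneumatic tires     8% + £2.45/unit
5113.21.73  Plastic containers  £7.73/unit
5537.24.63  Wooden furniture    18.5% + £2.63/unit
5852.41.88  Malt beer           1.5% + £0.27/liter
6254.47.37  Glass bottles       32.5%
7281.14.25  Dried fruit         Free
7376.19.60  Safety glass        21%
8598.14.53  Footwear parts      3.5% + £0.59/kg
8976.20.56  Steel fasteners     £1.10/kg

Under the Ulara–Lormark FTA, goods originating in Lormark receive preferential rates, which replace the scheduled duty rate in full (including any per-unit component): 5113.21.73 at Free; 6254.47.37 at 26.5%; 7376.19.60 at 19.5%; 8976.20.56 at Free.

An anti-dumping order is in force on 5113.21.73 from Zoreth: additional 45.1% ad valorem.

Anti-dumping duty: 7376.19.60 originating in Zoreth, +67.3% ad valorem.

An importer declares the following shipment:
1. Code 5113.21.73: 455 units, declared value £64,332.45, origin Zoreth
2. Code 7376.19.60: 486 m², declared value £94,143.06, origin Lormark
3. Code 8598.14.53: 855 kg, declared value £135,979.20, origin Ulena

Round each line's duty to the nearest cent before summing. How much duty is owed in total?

£56,152.70

Line 1 (5113.21.73, Zoreth, 455 units, £64,332.45):
Base rate for 5113.21.73 is £7.73/unit.
5113.21.73 has an FTA preferential rate, but origin Zoreth is not Lormark; base rate stands.
Additional duty on 5113.21.73 from Zoreth: +45.1% ad valorem. Applied ad valorem rate = 45.1%.
Duty = £64,332.45 × 45.1% + 455 × £7.73 = £32,531.08.
Line 2 (7376.19.60, Lormark, 486 m², £94,143.06):
Base rate for 7376.19.60 is 21%.
Origin Lormark qualifies under the Ulara–Lormark agreement and 7376.19.60 is covered: preferential rate 19.5% applies instead.
The additional-duty order on 7376.19.60 targets Zoreth, not Lormark; it does not apply.
Duty = £94,143.06 × 19.5% = £18,357.90.
Line 3 (8598.14.53, Ulena, 855 kg, £135,979.20):
Base rate for 8598.14.53 is 3.5% + £0.59/kg.
Duty = £135,979.20 × 3.5% + 855 × £0.59 = £5,263.72.
Total = £32,531.08 + £18,357.90 + £5,263.72 = £56,152.70.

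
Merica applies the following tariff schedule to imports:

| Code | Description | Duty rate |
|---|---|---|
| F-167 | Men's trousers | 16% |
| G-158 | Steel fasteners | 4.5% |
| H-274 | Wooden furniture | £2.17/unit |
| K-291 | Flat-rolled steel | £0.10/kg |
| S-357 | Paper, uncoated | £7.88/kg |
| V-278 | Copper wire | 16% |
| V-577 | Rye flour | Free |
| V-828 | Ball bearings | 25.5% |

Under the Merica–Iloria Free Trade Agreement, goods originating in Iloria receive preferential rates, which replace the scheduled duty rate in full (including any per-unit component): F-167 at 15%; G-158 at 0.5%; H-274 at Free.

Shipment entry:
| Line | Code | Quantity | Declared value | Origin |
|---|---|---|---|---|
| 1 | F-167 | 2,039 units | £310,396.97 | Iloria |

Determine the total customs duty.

Line 1 (F-167, Iloria, 2,039 units, £310,396.97):
Base rate for F-167 is 16%.
Origin Iloria qualifies under the Merica–Iloria agreement and F-167 is covered: preferential rate 15% applies instead.
Duty = £310,396.97 × 15% = £46,559.55.

£46,559.55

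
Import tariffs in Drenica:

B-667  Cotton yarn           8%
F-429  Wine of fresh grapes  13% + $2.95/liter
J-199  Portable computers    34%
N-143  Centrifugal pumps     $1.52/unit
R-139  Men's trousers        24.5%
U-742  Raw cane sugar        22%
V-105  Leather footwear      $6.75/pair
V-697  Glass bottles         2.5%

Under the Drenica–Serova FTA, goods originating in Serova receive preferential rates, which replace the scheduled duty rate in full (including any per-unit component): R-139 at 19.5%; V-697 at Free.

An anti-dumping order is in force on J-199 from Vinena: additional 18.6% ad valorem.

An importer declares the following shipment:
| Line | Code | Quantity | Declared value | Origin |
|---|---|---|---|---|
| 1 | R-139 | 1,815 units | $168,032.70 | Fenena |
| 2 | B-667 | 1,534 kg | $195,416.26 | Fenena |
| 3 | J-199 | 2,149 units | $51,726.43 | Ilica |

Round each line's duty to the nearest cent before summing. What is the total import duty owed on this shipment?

$74,388.30

Line 1 (R-139, Fenena, 1,815 units, $168,032.70):
Base rate for R-139 is 24.5%.
R-139 has an FTA preferential rate, but origin Fenena is not Serova; base rate stands.
Duty = $168,032.70 × 24.5% = $41,168.01.
Line 2 (B-667, Fenena, 1,534 kg, $195,416.26):
Base rate for B-667 is 8%.
Duty = $195,416.26 × 8% = $15,633.30.
Line 3 (J-199, Ilica, 2,149 units, $51,726.43):
Base rate for J-199 is 34%.
The additional-duty order on J-199 targets Vinena, not Ilica; it does not apply.
Duty = $51,726.43 × 34% = $17,586.99.
Total = $41,168.01 + $15,633.30 + $17,586.99 = $74,388.30.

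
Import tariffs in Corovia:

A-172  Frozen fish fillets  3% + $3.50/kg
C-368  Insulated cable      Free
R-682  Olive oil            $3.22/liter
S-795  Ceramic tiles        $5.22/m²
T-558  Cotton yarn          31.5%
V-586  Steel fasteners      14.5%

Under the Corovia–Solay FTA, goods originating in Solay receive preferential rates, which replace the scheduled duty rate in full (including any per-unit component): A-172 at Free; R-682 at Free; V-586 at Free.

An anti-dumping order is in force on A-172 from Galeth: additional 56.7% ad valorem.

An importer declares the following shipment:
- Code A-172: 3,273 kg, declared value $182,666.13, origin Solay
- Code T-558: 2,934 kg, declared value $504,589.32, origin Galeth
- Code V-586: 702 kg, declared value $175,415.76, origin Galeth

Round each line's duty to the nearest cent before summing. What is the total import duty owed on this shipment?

$184,380.93

Line 1 (A-172, Solay, 3,273 kg, $182,666.13):
Base rate for A-172 is 3% + $3.50/kg.
Origin Solay qualifies under the Corovia–Solay agreement and A-172 is covered: preferential rate Free applies instead.
The additional-duty order on A-172 targets Galeth, not Solay; it does not apply.
Duty = $182,666.13 × 0% = $0.00.
Line 2 (T-558, Galeth, 2,934 kg, $504,589.32):
Base rate for T-558 is 31.5%.
Duty = $504,589.32 × 31.5% = $158,945.64.
Line 3 (V-586, Galeth, 702 kg, $175,415.76):
Base rate for V-586 is 14.5%.
V-586 has an FTA preferential rate, but origin Galeth is not Solay; base rate stands.
Duty = $175,415.76 × 14.5% = $25,435.29.
Total = $0.00 + $158,945.64 + $25,435.29 = $184,380.93.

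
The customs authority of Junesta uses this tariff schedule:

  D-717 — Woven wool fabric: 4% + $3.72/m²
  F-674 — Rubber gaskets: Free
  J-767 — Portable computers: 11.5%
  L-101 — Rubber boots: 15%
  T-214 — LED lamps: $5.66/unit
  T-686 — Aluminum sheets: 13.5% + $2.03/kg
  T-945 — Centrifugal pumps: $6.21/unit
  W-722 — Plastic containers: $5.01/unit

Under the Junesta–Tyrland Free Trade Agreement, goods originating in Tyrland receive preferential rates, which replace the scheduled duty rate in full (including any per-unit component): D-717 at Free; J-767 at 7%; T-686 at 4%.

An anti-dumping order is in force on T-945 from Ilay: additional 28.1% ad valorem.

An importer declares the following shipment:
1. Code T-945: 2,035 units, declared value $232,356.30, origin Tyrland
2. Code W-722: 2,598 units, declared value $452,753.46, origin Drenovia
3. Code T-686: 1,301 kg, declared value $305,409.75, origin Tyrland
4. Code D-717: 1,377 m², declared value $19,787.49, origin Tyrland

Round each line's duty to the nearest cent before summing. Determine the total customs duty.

Line 1 (T-945, Tyrland, 2,035 units, $232,356.30):
Base rate for T-945 is $6.21/unit.
Origin Tyrland is the FTA partner but T-945 is not on the preference list; base rate stands.
The additional-duty order on T-945 targets Ilay, not Tyrland; it does not apply.
Duty = 2,035 × $6.21 = $12,637.35.
Line 2 (W-722, Drenovia, 2,598 units, $452,753.46):
Base rate for W-722 is $5.01/unit.
Duty = 2,598 × $5.01 = $13,015.98.
Line 3 (T-686, Tyrland, 1,301 kg, $305,409.75):
Base rate for T-686 is 13.5% + $2.03/kg.
Origin Tyrland qualifies under the Junesta–Tyrland agreement and T-686 is covered: preferential rate 4% applies instead.
Duty = $305,409.75 × 4% = $12,216.39.
Line 4 (D-717, Tyrland, 1,377 m², $19,787.49):
Base rate for D-717 is 4% + $3.72/m².
Origin Tyrland qualifies under the Junesta–Tyrland agreement and D-717 is covered: preferential rate Free applies instead.
Duty = $19,787.49 × 0% = $0.00.
Total = $12,637.35 + $13,015.98 + $12,216.39 + $0.00 = $37,869.72.

$37,869.72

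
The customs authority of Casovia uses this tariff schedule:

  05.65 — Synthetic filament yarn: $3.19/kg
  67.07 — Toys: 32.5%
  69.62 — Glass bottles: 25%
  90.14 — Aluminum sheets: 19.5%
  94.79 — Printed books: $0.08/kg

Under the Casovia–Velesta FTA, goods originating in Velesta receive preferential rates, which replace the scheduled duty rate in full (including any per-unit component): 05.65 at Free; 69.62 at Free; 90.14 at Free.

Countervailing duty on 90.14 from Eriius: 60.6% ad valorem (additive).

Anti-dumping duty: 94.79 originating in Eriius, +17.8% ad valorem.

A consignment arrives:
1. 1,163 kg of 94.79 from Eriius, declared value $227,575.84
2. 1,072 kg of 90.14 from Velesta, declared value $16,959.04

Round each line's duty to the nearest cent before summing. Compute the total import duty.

$40,601.54

Line 1 (94.79, Eriius, 1,163 kg, $227,575.84):
Base rate for 94.79 is $0.08/kg.
Additional duty on 94.79 from Eriius: +17.8% ad valorem. Applied ad valorem rate = 17.8%.
Duty = $227,575.84 × 17.8% + 1,163 × $0.08 = $40,601.54.
Line 2 (90.14, Velesta, 1,072 kg, $16,959.04):
Base rate for 90.14 is 19.5%.
Origin Velesta qualifies under the Casovia–Velesta agreement and 90.14 is covered: preferential rate Free applies instead.
The additional-duty order on 90.14 targets Eriius, not Velesta; it does not apply.
Duty = $16,959.04 × 0% = $0.00.
Total = $40,601.54 + $0.00 = $40,601.54.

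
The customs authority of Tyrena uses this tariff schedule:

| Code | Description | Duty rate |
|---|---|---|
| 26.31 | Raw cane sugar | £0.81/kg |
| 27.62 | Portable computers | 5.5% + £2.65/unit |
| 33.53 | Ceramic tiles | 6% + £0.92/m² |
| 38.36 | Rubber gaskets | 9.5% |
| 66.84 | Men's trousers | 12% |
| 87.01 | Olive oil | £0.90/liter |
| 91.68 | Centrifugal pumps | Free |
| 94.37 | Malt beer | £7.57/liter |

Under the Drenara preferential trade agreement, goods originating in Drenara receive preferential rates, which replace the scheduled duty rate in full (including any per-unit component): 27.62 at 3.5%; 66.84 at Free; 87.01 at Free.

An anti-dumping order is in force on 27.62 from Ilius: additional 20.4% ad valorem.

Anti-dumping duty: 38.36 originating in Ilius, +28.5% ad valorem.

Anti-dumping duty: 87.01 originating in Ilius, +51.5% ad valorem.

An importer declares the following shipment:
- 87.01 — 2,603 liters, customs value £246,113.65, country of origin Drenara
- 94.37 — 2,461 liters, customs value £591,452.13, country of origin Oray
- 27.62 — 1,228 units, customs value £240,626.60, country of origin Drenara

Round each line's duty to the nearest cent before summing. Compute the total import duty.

Line 1 (87.01, Drenara, 2,603 liters, £246,113.65):
Base rate for 87.01 is £0.90/liter.
Origin Drenara qualifies under the Tyrena–Drenara agreement and 87.01 is covered: preferential rate Free applies instead.
The additional-duty order on 87.01 targets Ilius, not Drenara; it does not apply.
Duty = £246,113.65 × 0% = £0.00.
Line 2 (94.37, Oray, 2,461 liters, £591,452.13):
Base rate for 94.37 is £7.57/liter.
Duty = 2,461 × £7.57 = £18,629.77.
Line 3 (27.62, Drenara, 1,228 units, £240,626.60):
Base rate for 27.62 is 5.5% + £2.65/unit.
Origin Drenara qualifies under the Tyrena–Drenara agreement and 27.62 is covered: preferential rate 3.5% applies instead.
The additional-duty order on 27.62 targets Ilius, not Drenara; it does not apply.
Duty = £240,626.60 × 3.5% = £8,421.93.
Total = £0.00 + £18,629.77 + £8,421.93 = £27,051.70.

£27,051.70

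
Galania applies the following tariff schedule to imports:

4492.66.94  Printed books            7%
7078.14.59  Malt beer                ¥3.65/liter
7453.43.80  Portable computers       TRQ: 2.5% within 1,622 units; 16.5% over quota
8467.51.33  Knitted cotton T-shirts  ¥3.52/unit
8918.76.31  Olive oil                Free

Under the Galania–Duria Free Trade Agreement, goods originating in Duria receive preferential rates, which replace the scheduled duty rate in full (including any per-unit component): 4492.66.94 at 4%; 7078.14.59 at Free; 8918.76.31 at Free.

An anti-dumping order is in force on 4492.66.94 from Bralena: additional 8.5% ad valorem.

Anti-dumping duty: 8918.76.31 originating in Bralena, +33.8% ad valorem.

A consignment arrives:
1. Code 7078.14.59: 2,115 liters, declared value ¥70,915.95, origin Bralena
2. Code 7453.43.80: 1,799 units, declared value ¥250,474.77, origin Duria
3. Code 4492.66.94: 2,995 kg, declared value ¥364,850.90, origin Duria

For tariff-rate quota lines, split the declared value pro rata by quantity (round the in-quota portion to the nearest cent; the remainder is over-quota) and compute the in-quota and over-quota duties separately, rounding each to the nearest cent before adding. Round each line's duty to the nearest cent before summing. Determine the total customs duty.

¥32,025.78

Line 1 (7078.14.59, Bralena, 2,115 liters, ¥70,915.95):
Base rate for 7078.14.59 is ¥3.65/liter.
7078.14.59 has an FTA preferential rate, but origin Bralena is not Duria; base rate stands.
Duty = 2,115 × ¥3.65 = ¥7,719.75.
Line 2 (7453.43.80, Duria, 1,799 units, ¥250,474.77):
Code 7453.43.80 is under a tariff-rate quota (threshold 1,622 units). In-quota: 1,622 units at 2.5%; over-quota: 177 units at 16.5%.
Pro-rata value split: in-quota = ¥250,474.77 × 1,622/1,799 = ¥225,831.06; over-quota = ¥250,474.77 − ¥225,831.06 = ¥24,643.71.
In-quota duty = ¥225,831.06 × 2.5% = ¥5,645.78. Over-quota duty = ¥24,643.71 × 16.5% = ¥4,066.21.
Line duty = ¥5,645.78 + ¥4,066.21 = ¥9,711.99.
Line 3 (4492.66.94, Duria, 2,995 kg, ¥364,850.90):
Base rate for 4492.66.94 is 7%.
Origin Duria qualifies under the Galania–Duria agreement and 4492.66.94 is covered: preferential rate 4% applies instead.
The additional-duty order on 4492.66.94 targets Bralena, not Duria; it does not apply.
Duty = ¥364,850.90 × 4% = ¥14,594.04.
Total = ¥7,719.75 + ¥9,711.99 + ¥14,594.04 = ¥32,025.78.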